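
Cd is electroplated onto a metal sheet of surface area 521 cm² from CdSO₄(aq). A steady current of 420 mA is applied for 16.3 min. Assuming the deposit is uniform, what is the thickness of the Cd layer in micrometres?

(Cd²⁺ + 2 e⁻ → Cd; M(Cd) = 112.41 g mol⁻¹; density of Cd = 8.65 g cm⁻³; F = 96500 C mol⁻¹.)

0.531 μm

Q = I·t = 0.4200 × 978.00 = 410.8 C; n(e⁻) = 0.004257 mol.
n(Cd) = n(e⁻)/2 = 0.002128 mol, so m = 0.002128 × 112.41 = 0.2392 g.
Volume = m/ρ = 0.2392 / 8.65 = 0.02766 cm³.
Thickness = V/A = 0.02766 / 521 = 5.31 × 10⁻⁵ cm = 0.531 μm.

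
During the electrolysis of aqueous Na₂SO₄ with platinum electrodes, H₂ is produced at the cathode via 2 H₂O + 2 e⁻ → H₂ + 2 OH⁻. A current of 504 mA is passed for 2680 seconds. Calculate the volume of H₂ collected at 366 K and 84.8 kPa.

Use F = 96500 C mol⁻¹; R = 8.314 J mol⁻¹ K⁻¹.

Q = I·t = 0.5040 A × 2680.0 s = 1351 C.
n(e⁻) = Q/F = 1351 / 96500 = 0.01400 mol.
2 electrons are transferred per H₂ molecule, so n(H₂) = 0.01400 / 2 = 0.006999 mol.
V = nRT/P = (0.006999 × 8.314 × 366) / (84.8 × 10³ Pa) = 2.51 × 10⁻⁴ m³ = 0.251 L.

0.251 L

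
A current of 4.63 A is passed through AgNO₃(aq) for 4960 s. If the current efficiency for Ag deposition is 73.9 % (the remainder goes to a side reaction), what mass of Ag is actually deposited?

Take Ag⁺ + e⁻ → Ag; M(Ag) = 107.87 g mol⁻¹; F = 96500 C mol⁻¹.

19.0 g

Q = I·t = 4.630 × 4960.0 = 22960 C.
n(e⁻) = 22960/96500 = 0.2380 mol; theoretically n(Ag) = 0.2380/1 = 0.2380 mol, m_theo = 25.67 g.
At 73.9 % efficiency, m_actual = 0.739 × 25.67 = 19.0 g.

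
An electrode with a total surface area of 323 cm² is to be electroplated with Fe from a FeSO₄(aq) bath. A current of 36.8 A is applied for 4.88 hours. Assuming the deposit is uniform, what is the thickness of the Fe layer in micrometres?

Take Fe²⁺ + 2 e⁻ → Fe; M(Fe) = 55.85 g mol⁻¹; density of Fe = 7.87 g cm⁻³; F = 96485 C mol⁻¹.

736 μm

Q = I·t = 36.80 × 17568 = 646500 C; n(e⁻) = 6.701 mol.
n(Fe) = n(e⁻)/2 = 3.350 mol, so m = 3.350 × 55.85 = 187.1 g.
Volume = m/ρ = 187.1 / 7.87 = 23.78 cm³.
Thickness = V/A = 23.78 / 323 = 0.0736 cm = 736 μm.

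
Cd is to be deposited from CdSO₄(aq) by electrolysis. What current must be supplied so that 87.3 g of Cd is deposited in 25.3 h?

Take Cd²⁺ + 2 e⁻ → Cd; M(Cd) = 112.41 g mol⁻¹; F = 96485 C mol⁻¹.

1.65 A

n(Cd) = 87.3 / 112.41 = 0.7766 mol.
n(e⁻) = 2 × 0.7766 = 1.553 mol.
Q = n(e⁻)·F = 1.553 × 96485 = 149900 C.
I = Q/t = 149900 / 91080 s = 1.65 A.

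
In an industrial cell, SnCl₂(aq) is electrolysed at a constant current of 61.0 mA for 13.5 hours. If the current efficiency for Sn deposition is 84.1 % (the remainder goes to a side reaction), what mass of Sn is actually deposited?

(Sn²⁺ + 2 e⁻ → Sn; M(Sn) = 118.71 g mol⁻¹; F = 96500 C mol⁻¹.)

Q = I·t = 0.06100 × 48600 = 2965 C.
n(e⁻) = 2965/96500 = 0.03072 mol; theoretically n(Sn) = 0.03072/2 = 0.01536 mol, m_theo = 1.823 g.
At 84.1 % efficiency, m_actual = 0.841 × 1.823 = 1.53 g.

1.53 g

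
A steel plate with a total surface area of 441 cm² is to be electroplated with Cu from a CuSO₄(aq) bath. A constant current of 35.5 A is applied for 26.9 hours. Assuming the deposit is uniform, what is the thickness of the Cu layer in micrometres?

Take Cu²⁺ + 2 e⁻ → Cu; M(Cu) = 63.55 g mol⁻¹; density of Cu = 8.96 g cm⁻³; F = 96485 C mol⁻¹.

2870 μm

Q = I·t = 35.50 × 96840 = 3438000 C; n(e⁻) = 35.63 mol.
n(Cu) = n(e⁻)/2 = 17.82 mol, so m = 17.82 × 63.55 = 1132 g.
Volume = m/ρ = 1132 / 8.96 = 126.4 cm³.
Thickness = V/A = 126.4 / 441 = 0.287 cm = 2870 μm.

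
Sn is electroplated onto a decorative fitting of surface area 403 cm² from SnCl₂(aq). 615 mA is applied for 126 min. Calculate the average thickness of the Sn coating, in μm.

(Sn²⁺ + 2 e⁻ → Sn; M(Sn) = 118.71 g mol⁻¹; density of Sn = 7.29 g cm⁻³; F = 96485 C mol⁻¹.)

Q = I·t = 0.6150 × 7560.0 = 4649 C; n(e⁻) = 0.04819 mol.
n(Sn) = n(e⁻)/2 = 0.02409 mol, so m = 0.02409 × 118.71 = 2.860 g.
Volume = m/ρ = 2.860 / 7.29 = 0.3923 cm³.
Thickness = V/A = 0.3923 / 403 = 9.74 × 10⁻⁴ cm = 9.74 μm.

9.74 μm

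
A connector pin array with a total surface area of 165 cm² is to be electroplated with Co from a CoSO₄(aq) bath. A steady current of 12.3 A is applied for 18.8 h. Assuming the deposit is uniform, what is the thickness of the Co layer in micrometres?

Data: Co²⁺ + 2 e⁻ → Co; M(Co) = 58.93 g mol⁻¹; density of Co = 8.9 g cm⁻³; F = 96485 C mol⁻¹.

Q = I·t = 12.30 × 67680 = 832500 C; n(e⁻) = 8.628 mol.
n(Co) = n(e⁻)/2 = 4.314 mol, so m = 4.314 × 58.93 = 254.2 g.
Volume = m/ρ = 254.2 / 8.9 = 28.56 cm³.
Thickness = V/A = 28.56 / 165 = 0.173 cm = 1730 μm.

1730 μm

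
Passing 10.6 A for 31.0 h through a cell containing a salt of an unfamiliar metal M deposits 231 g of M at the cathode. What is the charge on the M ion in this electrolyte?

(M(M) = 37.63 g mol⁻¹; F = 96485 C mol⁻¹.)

Q = I·t = 10.60 A × 111600 s = 1183000 C, so n(e⁻) = 1183000/96485 = 12.26 mol.
n(M) deposited = 231 / 37.63 = 6.139 mol.
Electrons per atom = n(e⁻)/n(M) = 12.26 / 6.139 = 2.00 ≈ 2, so the ion is M²⁺.

+2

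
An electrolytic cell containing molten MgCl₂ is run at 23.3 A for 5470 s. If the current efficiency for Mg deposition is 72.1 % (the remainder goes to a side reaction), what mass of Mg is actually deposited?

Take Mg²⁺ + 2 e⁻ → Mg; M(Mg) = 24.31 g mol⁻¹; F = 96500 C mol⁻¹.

Q = I·t = 23.30 × 5470.0 = 127500 C.
n(e⁻) = 127500/96500 = 1.321 mol; theoretically n(Mg) = 1.321/2 = 0.6604 mol, m_theo = 16.05 g.
At 72.1 % efficiency, m_actual = 0.721 × 16.05 = 11.6 g.

11.6 g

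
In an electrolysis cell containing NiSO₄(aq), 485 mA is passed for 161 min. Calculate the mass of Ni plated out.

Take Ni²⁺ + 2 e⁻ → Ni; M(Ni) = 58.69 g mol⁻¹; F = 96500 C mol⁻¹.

1.42 g

Q = I·t = 0.4850 A × 9660.0 s = 4685 C.
n(e⁻) = Q/F = 4685 / 96500 = 0.04855 mol.
Ni²⁺ + 2 e⁻ → Ni, so n(Ni) = n(e⁻)/2 = 0.02428 mol.
m = n·M = 0.02428 × 58.69 = 1.42 g.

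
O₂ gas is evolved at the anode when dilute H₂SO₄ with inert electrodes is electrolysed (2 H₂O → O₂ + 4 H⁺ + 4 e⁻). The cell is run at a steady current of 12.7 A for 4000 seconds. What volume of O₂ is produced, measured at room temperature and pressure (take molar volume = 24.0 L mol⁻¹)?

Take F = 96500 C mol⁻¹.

Q = I·t = 12.70 A × 4000.0 s = 50800 C.
n(e⁻) = Q/F = 50800 / 96500 = 0.5264 mol.
4 electrons are transferred per O₂ molecule, so n(O₂) = 0.5264 / 4 = 0.1316 mol.
V = n × V_m = 0.1316 × 24.0 = 3.16 L.

3.16 L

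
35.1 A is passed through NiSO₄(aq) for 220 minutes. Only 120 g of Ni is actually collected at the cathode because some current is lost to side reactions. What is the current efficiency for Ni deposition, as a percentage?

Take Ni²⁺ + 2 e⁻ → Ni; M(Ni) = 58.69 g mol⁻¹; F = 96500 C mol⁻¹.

Q = I·t = 35.10 × 13200 = 463300 C; n(e⁻) = 463300/96500 = 4.801 mol.
Theoretical n(Ni) = n(e⁻)/2 = 2.401 mol, i.e. m_theo = 2.401 × 58.69 = 140.9 g.
Efficiency = m_actual / m_theo = 120 / 140.9 = 85.2 %.

85.2 %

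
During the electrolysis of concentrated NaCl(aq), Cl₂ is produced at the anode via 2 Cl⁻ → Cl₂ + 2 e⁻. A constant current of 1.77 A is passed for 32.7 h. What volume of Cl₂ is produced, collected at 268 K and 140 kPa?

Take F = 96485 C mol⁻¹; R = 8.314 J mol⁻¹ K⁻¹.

17.2 L

Q = I·t = 1.770 A × 117720 s = 208400 C.
n(e⁻) = Q/F = 208400 / 96485 = 2.160 mol.
2 electrons are transferred per Cl₂ molecule, so n(Cl₂) = 2.160 / 2 = 1.080 mol.
V = nRT/P = (1.080 × 8.314 × 268) / (140 × 10³ Pa) = 0.0172 m³ = 17.2 L.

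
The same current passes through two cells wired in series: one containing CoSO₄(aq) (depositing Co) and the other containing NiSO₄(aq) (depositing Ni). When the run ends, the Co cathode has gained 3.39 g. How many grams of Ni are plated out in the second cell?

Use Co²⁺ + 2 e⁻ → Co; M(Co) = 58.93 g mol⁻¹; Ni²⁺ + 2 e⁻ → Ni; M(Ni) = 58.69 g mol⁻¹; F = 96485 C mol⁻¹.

3.38 g

n(Co) = 3.39 / 58.93 = 0.05753 mol.
Since Co²⁺ + 2 e⁻ → Co, n(e⁻) passed = 2 × 0.05753 = 0.1151 mol.
Cells in series carry the same charge, so the same 0.1151 mol of electrons passes through cell 2.
Ni²⁺ + 2 e⁻ → Ni, so n(Ni) = 0.1151 / 2 = 0.05753 mol.
m(Ni) = 0.05753 × 58.69 = 3.38 g.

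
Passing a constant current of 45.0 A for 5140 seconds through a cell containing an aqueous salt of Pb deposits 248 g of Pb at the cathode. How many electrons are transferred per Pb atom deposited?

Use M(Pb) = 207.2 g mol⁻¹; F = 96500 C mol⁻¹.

2

Q = I·t = 45.00 A × 5140.0 s = 231300 C, so n(e⁻) = 231300/96500 = 2.397 mol.
n(Pb) deposited = 248 / 207.2 = 1.197 mol.
Electrons per atom = n(e⁻)/n(Pb) = 2.397 / 1.197 = 2.00 ≈ 2, so the ion is Pb²⁺.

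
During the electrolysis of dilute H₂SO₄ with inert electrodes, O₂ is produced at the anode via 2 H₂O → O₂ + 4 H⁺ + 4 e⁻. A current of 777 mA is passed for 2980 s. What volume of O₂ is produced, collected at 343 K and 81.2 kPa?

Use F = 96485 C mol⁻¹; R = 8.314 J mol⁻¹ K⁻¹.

Q = I·t = 0.7770 A × 2980.0 s = 2315 C.
n(e⁻) = Q/F = 2315 / 96485 = 0.02400 mol.
4 electrons are transferred per O₂ molecule, so n(O₂) = 0.02400 / 4 = 0.006000 mol.
V = nRT/P = (0.006000 × 8.314 × 343) / (81.2 × 10³ Pa) = 2.11 × 10⁻⁴ m³ = 0.211 L.

0.211 L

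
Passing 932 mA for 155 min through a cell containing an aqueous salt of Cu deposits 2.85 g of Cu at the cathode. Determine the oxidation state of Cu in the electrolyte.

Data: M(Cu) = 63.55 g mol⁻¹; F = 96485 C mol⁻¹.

+2

Q = I·t = 0.9320 A × 9300.0 s = 8668 C, so n(e⁻) = 8668/96485 = 0.08983 mol.
n(Cu) deposited = 2.85 / 63.55 = 0.04485 mol.
Electrons per atom = n(e⁻)/n(Cu) = 0.08983 / 0.04485 = 2.00 ≈ 2, so the ion is Cu²⁺.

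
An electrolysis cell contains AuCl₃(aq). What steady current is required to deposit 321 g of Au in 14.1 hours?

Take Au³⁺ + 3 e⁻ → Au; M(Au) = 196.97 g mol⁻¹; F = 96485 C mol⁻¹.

n(Au) = 321 / 196.97 = 1.630 mol.
n(e⁻) = 3 × 1.630 = 4.889 mol.
Q = n(e⁻)·F = 4.889 × 96485 = 471700 C.
I = Q/t = 471700 / 50760 s = 9.29 A.

9.29 A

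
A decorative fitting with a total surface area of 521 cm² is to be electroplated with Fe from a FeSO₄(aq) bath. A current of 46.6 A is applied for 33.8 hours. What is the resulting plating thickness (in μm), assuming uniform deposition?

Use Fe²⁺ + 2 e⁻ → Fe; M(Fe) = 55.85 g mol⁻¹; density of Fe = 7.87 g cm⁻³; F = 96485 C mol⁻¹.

4000 μm

Q = I·t = 46.60 × 121680 = 5670000 C; n(e⁻) = 58.77 mol.
n(Fe) = n(e⁻)/2 = 29.38 mol, so m = 29.38 × 55.85 = 1641 g.
Volume = m/ρ = 1641 / 7.87 = 208.5 cm³.
Thickness = V/A = 208.5 / 521 = 0.400 cm = 4000 μm.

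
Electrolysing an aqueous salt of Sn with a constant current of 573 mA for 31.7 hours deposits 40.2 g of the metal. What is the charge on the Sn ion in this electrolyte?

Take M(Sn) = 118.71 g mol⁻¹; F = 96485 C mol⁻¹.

+2

Q = I·t = 0.5730 A × 114120 s = 65390 C, so n(e⁻) = 65390/96485 = 0.6777 mol.
n(Sn) deposited = 40.2 / 118.71 = 0.3386 mol.
Electrons per atom = n(e⁻)/n(Sn) = 0.6777 / 0.3386 = 2.00 ≈ 2, so the ion is Sn²⁺.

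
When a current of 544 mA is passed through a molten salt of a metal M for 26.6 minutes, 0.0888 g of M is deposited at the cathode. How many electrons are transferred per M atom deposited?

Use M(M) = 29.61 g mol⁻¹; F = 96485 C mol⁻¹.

3

Q = I·t = 0.5440 A × 1596.0 s = 868.2 C, so n(e⁻) = 868.2/96485 = 0.008999 mol.
n(M) deposited = 0.0888 / 29.61 = 0.002999 mol.
Electrons per atom = n(e⁻)/n(M) = 0.008999 / 0.002999 = 3.00 ≈ 3, so the ion is M³⁺.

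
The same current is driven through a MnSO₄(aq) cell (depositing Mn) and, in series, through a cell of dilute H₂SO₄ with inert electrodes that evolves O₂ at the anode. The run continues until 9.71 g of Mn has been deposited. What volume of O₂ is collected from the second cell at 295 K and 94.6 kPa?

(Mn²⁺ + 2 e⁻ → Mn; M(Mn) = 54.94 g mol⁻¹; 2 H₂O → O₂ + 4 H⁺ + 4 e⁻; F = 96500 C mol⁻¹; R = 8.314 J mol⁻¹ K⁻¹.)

2.29 L

n(Mn) = 9.71 / 54.94 = 0.1767 mol, so n(e⁻) = 2 × 0.1767 = 0.3535 mol.
The cells are in series, so the same 0.3535 mol of electrons passes through the second cell.
2 H₂O → O₂ + 4 H⁺ + 4 e⁻ — 4 mol e⁻ per mol O₂, so n(O₂) = 0.3535/4 = 0.08837 mol.
V = nRT/P = (0.08837 × 8.314 × 295) / (94.6 × 10³) = 0.00229 m³ = 2.29 L.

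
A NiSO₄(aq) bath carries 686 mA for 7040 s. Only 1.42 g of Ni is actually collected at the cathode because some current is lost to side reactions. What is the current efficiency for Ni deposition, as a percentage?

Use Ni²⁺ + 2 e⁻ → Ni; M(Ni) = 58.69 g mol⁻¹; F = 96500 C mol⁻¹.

96.7 %

Q = I·t = 0.6860 × 7040.0 = 4829 C; n(e⁻) = 4829/96500 = 0.05005 mol.
Theoretical n(Ni) = n(e⁻)/2 = 0.02502 mol, i.e. m_theo = 0.02502 × 58.69 = 1.469 g.
Efficiency = m_actual / m_theo = 1.42 / 1.469 = 96.7 %.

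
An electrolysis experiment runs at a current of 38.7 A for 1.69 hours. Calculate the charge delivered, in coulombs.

2.35 × 10⁵ C

Q = I·t = 38.70 A × 6084.0 s = 2.35 × 10⁵ C.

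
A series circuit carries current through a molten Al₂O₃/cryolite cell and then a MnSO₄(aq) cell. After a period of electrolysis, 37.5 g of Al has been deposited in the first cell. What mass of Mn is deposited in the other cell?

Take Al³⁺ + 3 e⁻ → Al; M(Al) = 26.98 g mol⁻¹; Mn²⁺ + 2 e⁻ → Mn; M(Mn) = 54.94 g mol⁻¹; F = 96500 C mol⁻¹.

115 g

n(Al) = 37.5 / 26.98 = 1.390 mol.
Since Al³⁺ + 3 e⁻ → Al, n(e⁻) passed = 3 × 1.390 = 4.170 mol.
Cells in series carry the same charge, so the same 4.170 mol of electrons passes through cell 2.
Mn²⁺ + 2 e⁻ → Mn, so n(Mn) = 4.170 / 2 = 2.085 mol.
m(Mn) = 2.085 × 54.94 = 115 g.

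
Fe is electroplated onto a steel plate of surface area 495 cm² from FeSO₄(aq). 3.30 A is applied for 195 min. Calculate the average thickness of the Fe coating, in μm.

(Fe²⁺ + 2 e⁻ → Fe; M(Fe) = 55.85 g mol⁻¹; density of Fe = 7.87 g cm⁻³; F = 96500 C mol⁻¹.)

Q = I·t = 3.300 × 11700 = 38610 C; n(e⁻) = 0.4001 mol.
n(Fe) = n(e⁻)/2 = 0.2001 mol, so m = 0.2001 × 55.85 = 11.17 g.
Volume = m/ρ = 11.17 / 7.87 = 1.420 cm³.
Thickness = V/A = 1.420 / 495 = 0.00287 cm = 28.7 μm.

28.7 μm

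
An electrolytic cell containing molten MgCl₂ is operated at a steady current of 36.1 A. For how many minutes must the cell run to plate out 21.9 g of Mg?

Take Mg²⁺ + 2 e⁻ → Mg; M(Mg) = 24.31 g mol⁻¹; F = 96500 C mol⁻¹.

80.3 min

n(Mg) = m/M = 21.9 / 24.31 = 0.9009 mol.
Each Mg atom requires 2 electrons, so n(e⁻) = 2 × 0.9009 = 1.802 mol.
Q = n(e⁻)·F = 1.802 × 96500 = 173900 C.
t = Q/I = 173900 / 36.10 A = 4816 s = 80.3 min.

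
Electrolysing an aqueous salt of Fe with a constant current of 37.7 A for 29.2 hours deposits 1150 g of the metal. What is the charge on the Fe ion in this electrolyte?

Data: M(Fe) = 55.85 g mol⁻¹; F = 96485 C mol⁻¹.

Q = I·t = 37.70 A × 105120 s = 3963000 C, so n(e⁻) = 3963000/96485 = 41.07 mol.
n(Fe) deposited = 1150 / 55.85 = 20.59 mol.
Electrons per atom = n(e⁻)/n(Fe) = 41.07 / 20.59 = 1.99 ≈ 2, so the ion is Fe²⁺.

+2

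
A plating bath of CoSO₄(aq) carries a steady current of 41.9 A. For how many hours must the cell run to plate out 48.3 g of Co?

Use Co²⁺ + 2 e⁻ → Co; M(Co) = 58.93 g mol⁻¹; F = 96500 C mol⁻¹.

1.05 h

n(Co) = m/M = 48.3 / 58.93 = 0.8196 mol.
Each Co atom requires 2 electrons, so n(e⁻) = 2 × 0.8196 = 1.639 mol.
Q = n(e⁻)·F = 1.639 × 96500 = 158200 C.
t = Q/I = 158200 / 41.90 A = 3775 s = 1.05 h.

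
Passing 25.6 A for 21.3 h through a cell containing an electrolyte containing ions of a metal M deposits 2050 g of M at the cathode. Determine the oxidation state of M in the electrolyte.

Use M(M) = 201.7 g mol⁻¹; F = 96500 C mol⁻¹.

+2

Q = I·t = 25.60 A × 76680 s = 1963000 C, so n(e⁻) = 1963000/96500 = 20.34 mol.
n(M) deposited = 2050 / 201.7 = 10.16 mol.
Electrons per atom = n(e⁻)/n(M) = 20.34 / 10.16 = 2.00 ≈ 2, so the ion is M²⁺.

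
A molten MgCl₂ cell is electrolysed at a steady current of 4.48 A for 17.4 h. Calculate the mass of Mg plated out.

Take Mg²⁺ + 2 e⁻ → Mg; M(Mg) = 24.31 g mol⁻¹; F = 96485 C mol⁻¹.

35.4 g

Q = I·t = 4.480 A × 62640 s = 280600 C.
n(e⁻) = Q/F = 280600 / 96485 = 2.909 mol.
Mg²⁺ + 2 e⁻ → Mg, so n(Mg) = n(e⁻)/2 = 1.454 mol.
m = n·M = 1.454 × 24.31 = 35.4 g.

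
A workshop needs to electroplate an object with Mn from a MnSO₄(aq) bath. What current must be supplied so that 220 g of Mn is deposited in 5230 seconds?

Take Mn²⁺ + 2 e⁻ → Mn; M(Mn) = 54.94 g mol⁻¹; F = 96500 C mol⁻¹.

148 A

n(Mn) = 220 / 54.94 = 4.004 mol.
n(e⁻) = 2 × 4.004 = 8.009 mol.
Q = n(e⁻)·F = 8.009 × 96500 = 772800 C.
I = Q/t = 772800 / 5230.0 s = 148 A.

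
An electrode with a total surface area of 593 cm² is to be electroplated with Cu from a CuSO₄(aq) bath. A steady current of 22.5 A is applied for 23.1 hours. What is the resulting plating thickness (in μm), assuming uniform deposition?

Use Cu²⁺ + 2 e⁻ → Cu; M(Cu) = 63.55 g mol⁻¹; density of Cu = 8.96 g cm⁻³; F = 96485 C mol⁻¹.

1160 μm

Q = I·t = 22.50 × 83160 = 1871000 C; n(e⁻) = 19.39 mol.
n(Cu) = n(e⁻)/2 = 9.696 mol, so m = 9.696 × 63.55 = 616.2 g.
Volume = m/ρ = 616.2 / 8.96 = 68.77 cm³.
Thickness = V/A = 68.77 / 593 = 0.116 cm = 1160 μm.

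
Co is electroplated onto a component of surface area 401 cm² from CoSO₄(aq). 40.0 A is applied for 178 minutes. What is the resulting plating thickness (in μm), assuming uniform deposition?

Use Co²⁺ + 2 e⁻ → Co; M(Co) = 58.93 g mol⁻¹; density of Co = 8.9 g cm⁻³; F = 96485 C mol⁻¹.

Q = I·t = 40.00 × 10680 = 427200 C; n(e⁻) = 4.428 mol.
n(Co) = n(e⁻)/2 = 2.214 mol, so m = 2.214 × 58.93 = 130.5 g.
Volume = m/ρ = 130.5 / 8.9 = 14.66 cm³.
Thickness = V/A = 14.66 / 401 = 0.0366 cm = 366 μm.

366 μm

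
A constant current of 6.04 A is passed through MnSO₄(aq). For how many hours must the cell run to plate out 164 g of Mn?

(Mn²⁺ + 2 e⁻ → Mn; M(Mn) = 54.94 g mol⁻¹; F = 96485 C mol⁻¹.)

26.5 h

n(Mn) = m/M = 164 / 54.94 = 2.985 mol.
Each Mn atom requires 2 electrons, so n(e⁻) = 2 × 2.985 = 5.970 mol.
Q = n(e⁻)·F = 5.970 × 96485 = 576000 C.
t = Q/I = 576000 / 6.040 A = 95370 s = 26.5 h.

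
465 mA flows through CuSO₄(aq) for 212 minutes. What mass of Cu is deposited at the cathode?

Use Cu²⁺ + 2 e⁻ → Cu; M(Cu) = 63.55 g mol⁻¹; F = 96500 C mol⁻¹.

Q = I·t = 0.4650 A × 12720 s = 5915 C.
n(e⁻) = Q/F = 5915 / 96500 = 0.06129 mol.
Cu²⁺ + 2 e⁻ → Cu, so n(Cu) = n(e⁻)/2 = 0.03065 mol.
m = n·M = 0.03065 × 63.55 = 1.95 g.

1.95 g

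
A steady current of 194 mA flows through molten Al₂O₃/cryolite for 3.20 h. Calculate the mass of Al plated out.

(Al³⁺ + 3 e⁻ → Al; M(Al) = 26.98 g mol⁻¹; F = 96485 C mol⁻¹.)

Q = I·t = 0.1940 A × 11520 s = 2235 C.
n(e⁻) = Q/F = 2235 / 96485 = 0.02316 mol.
Al³⁺ + 3 e⁻ → Al, so n(Al) = n(e⁻)/3 = 0.007721 mol.
m = n·M = 0.007721 × 26.98 = 0.208 g.

0.208 g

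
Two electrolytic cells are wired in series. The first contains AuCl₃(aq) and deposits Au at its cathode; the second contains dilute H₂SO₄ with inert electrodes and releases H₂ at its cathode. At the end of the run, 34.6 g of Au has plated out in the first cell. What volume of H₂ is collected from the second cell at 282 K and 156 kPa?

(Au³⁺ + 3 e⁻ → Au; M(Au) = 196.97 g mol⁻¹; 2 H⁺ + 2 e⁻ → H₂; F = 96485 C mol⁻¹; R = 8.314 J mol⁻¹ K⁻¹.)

3.96 L

n(Au) = 34.6 / 196.97 = 0.1757 mol, so n(e⁻) = 3 × 0.1757 = 0.5270 mol.
The cells are in series, so the same 0.5270 mol of electrons passes through the second cell.
2 H⁺ + 2 e⁻ → H₂ — 2 mol e⁻ per mol H₂, so n(H₂) = 0.5270/2 = 0.2635 mol.
V = nRT/P = (0.2635 × 8.314 × 282) / (156 × 10³) = 0.00396 m³ = 3.96 L.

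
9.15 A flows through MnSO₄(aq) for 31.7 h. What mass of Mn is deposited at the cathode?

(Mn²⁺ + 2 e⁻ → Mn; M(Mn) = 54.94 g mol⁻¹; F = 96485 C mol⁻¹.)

Q = I·t = 9.150 A × 114120 s = 1044000 C.
n(e⁻) = Q/F = 1044000 / 96485 = 10.82 mol.
Mn²⁺ + 2 e⁻ → Mn, so n(Mn) = n(e⁻)/2 = 5.411 mol.
m = n·M = 5.411 × 54.94 = 297 g.

297 g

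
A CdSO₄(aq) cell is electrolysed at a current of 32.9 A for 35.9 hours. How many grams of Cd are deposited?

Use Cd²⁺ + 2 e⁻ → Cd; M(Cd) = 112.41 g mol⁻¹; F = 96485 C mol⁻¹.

Q = I·t = 32.90 A × 129240 s = 4252000 C.
n(e⁻) = Q/F = 4252000 / 96485 = 44.07 mol.
Cd²⁺ + 2 e⁻ → Cd, so n(Cd) = n(e⁻)/2 = 22.03 mol.
m = n·M = 22.03 × 112.41 = 2480 g.

2480 g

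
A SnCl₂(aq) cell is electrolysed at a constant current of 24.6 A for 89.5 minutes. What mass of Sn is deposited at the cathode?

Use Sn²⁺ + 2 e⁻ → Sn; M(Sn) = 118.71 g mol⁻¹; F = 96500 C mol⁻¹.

81.3 g

Q = I·t = 24.60 A × 5370.0 s = 132100 C.
n(e⁻) = Q/F = 132100 / 96500 = 1.369 mol.
Sn²⁺ + 2 e⁻ → Sn, so n(Sn) = n(e⁻)/2 = 0.6845 mol.
m = n·M = 0.6845 × 118.71 = 81.3 g.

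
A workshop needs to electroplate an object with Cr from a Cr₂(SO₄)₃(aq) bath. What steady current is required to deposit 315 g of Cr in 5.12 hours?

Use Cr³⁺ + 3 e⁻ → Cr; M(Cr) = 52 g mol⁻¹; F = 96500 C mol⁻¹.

n(Cr) = 315 / 52 = 6.058 mol.
n(e⁻) = 3 × 6.058 = 18.17 mol.
Q = n(e⁻)·F = 18.17 × 96500 = 1754000 C.
I = Q/t = 1754000 / 18432 s = 95.1 A.

95.1 A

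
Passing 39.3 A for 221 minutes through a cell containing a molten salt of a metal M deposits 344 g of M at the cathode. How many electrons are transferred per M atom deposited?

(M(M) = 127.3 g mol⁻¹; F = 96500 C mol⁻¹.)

Q = I·t = 39.30 A × 13260 s = 521100 C, so n(e⁻) = 521100/96500 = 5.400 mol.
n(M) deposited = 344 / 127.3 = 2.702 mol.
Electrons per atom = n(e⁻)/n(M) = 5.400 / 2.702 = 2.00 ≈ 2, so the ion is M²⁺.

2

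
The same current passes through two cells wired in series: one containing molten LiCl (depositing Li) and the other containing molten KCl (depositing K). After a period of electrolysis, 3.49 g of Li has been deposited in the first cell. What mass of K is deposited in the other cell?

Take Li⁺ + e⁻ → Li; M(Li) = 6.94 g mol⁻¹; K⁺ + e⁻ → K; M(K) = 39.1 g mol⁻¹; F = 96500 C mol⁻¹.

19.7 g

n(Li) = 3.49 / 6.94 = 0.5029 mol.
Since Li⁺ + e⁻ → Li, n(e⁻) passed = 1 × 0.5029 = 0.5029 mol.
Cells in series carry the same charge, so the same 0.5029 mol of electrons passes through cell 2.
K⁺ + e⁻ → K, so n(K) = 0.5029 / 1 = 0.5029 mol.
m(K) = 0.5029 × 39.1 = 19.7 g.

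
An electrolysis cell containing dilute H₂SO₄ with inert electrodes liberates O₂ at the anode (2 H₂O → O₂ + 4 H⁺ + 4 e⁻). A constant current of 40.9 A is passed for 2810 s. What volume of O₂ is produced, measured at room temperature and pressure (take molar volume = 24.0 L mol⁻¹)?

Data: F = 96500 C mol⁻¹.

7.15 L

Q = I·t = 40.90 A × 2810.0 s = 114900 C.
n(e⁻) = Q/F = 114900 / 96500 = 1.191 mol.
4 electrons are transferred per O₂ molecule, so n(O₂) = 1.191 / 4 = 0.2977 mol.
V = n × V_m = 0.2977 × 24.0 = 7.15 L.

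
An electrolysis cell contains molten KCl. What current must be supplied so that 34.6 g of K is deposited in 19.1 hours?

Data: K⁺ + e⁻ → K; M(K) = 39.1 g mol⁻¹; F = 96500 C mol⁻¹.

n(K) = 34.6 / 39.1 = 0.8849 mol.
n(e⁻) = 1 × 0.8849 = 0.8849 mol.
Q = n(e⁻)·F = 0.8849 × 96500 = 85390 C.
I = Q/t = 85390 / 68760 s = 1.24 A.

1.24 A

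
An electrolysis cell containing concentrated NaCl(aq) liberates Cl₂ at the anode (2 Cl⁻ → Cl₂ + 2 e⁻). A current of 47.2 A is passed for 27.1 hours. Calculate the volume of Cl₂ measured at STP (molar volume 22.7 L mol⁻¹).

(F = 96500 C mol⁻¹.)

Q = I·t = 47.20 A × 97560 s = 4605000 C.
n(e⁻) = Q/F = 4605000 / 96500 = 47.72 mol.
2 electrons are transferred per Cl₂ molecule, so n(Cl₂) = 47.72 / 2 = 23.86 mol.
V = n × V_m = 23.86 × 22.7 = 542 L.

542 L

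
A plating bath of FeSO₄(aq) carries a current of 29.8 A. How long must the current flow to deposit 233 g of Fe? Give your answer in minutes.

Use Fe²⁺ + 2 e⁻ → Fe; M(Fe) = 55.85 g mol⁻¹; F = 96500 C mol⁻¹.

450 min

n(Fe) = m/M = 233 / 55.85 = 4.172 mol.
Each Fe atom requires 2 electrons, so n(e⁻) = 2 × 4.172 = 8.344 mol.
Q = n(e⁻)·F = 8.344 × 96500 = 805200 C.
t = Q/I = 805200 / 29.80 A = 27020 s = 450 min.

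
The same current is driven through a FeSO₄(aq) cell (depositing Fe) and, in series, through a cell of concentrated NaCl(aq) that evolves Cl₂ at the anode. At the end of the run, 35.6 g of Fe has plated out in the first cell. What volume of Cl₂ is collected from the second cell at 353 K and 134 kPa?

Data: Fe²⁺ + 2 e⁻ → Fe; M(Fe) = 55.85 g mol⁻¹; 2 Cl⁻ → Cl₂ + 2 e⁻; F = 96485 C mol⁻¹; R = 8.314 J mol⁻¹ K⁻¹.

14.0 L

n(Fe) = 35.6 / 55.85 = 0.6374 mol, so n(e⁻) = 2 × 0.6374 = 1.275 mol.
The cells are in series, so the same 1.275 mol of electrons passes through the second cell.
2 Cl⁻ → Cl₂ + 2 e⁻ — 2 mol e⁻ per mol Cl₂, so n(Cl₂) = 1.275/2 = 0.6374 mol.
V = nRT/P = (0.6374 × 8.314 × 353) / (134 × 10³) = 0.0140 m³ = 14.0 L.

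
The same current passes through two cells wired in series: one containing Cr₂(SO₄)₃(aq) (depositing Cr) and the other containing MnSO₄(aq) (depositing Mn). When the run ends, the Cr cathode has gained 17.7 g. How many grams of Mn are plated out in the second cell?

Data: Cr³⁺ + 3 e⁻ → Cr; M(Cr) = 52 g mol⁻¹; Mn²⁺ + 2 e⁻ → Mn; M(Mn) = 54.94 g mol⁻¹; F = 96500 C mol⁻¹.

28.1 g

n(Cr) = 17.7 / 52 = 0.3404 mol.
Since Cr³⁺ + 3 e⁻ → Cr, n(e⁻) passed = 3 × 0.3404 = 1.021 mol.
Cells in series carry the same charge, so the same 1.021 mol of electrons passes through cell 2.
Mn²⁺ + 2 e⁻ → Mn, so n(Mn) = 1.021 / 2 = 0.5106 mol.
m(Mn) = 0.5106 × 54.94 = 28.1 g.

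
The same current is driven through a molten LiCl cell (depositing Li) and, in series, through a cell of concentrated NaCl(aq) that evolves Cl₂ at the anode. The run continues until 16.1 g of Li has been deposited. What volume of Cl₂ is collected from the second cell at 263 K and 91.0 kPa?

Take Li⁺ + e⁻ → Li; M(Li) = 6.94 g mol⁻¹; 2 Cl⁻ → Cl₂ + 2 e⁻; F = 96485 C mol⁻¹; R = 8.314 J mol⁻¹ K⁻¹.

27.9 L

n(Li) = 16.1 / 6.94 = 2.320 mol, so n(e⁻) = 1 × 2.320 = 2.320 mol.
The cells are in series, so the same 2.320 mol of electrons passes through the second cell.
2 Cl⁻ → Cl₂ + 2 e⁻ — 2 mol e⁻ per mol Cl₂, so n(Cl₂) = 2.320/2 = 1.160 mol.
V = nRT/P = (1.160 × 8.314 × 263) / (91.0 × 10³) = 0.0279 m³ = 27.9 L.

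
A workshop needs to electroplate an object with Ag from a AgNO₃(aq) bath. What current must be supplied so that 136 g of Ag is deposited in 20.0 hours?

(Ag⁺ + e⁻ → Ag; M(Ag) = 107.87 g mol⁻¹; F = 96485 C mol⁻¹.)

1.69 A

n(Ag) = 136 / 107.87 = 1.261 mol.
n(e⁻) = 1 × 1.261 = 1.261 mol.
Q = n(e⁻)·F = 1.261 × 96485 = 121600 C.
I = Q/t = 121600 / 72000 s = 1.69 A.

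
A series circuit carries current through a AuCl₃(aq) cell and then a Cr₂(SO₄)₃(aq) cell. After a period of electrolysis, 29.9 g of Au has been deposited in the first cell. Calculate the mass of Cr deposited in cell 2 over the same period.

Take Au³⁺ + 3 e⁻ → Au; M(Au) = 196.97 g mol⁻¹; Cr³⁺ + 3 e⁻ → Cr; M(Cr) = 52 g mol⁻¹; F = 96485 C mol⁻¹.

n(Au) = 29.9 / 196.97 = 0.1518 mol.
Since Au³⁺ + 3 e⁻ → Au, n(e⁻) passed = 3 × 0.1518 = 0.4554 mol.
Cells in series carry the same charge, so the same 0.4554 mol of electrons passes through cell 2.
Cr³⁺ + 3 e⁻ → Cr, so n(Cr) = 0.4554 / 3 = 0.1518 mol.
m(Cr) = 0.1518 × 52 = 7.89 g.

7.89 g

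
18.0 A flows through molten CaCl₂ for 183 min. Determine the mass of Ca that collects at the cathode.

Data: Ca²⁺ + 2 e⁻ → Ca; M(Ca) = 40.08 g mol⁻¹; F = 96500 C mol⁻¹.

Q = I·t = 18.00 A × 10980 s = 197600 C.
n(e⁻) = Q/F = 197600 / 96500 = 2.048 mol.
Ca²⁺ + 2 e⁻ → Ca, so n(Ca) = n(e⁻)/2 = 1.024 mol.
m = n·M = 1.024 × 40.08 = 41.0 g.

41.0 g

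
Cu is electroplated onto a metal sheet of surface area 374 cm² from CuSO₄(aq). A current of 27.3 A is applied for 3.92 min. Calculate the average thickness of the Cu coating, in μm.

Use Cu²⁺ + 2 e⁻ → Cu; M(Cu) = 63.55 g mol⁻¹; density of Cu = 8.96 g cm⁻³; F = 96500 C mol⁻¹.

6.31 μm

Q = I·t = 27.30 × 235.20 = 6421 C; n(e⁻) = 0.06654 mol.
n(Cu) = n(e⁻)/2 = 0.03327 mol, so m = 0.03327 × 63.55 = 2.114 g.
Volume = m/ρ = 2.114 / 8.96 = 0.2360 cm³.
Thickness = V/A = 0.2360 / 374 = 6.31 × 10⁻⁴ cm = 6.31 μm.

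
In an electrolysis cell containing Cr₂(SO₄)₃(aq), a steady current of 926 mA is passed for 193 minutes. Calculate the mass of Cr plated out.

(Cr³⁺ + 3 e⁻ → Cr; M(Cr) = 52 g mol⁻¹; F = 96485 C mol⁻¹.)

1.93 g

Q = I·t = 0.9260 A × 11580 s = 10720 C.
n(e⁻) = Q/F = 10720 / 96485 = 0.1111 mol.
Cr³⁺ + 3 e⁻ → Cr, so n(Cr) = n(e⁻)/3 = 0.03705 mol.
m = n·M = 0.03705 × 52 = 1.93 g.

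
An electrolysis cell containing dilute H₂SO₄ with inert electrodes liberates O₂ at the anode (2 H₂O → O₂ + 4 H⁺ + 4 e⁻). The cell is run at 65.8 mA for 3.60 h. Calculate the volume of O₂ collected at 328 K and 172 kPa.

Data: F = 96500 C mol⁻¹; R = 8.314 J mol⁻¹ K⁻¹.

Q = I·t = 0.06580 A × 12960 s = 852.8 C.
n(e⁻) = Q/F = 852.8 / 96500 = 0.008837 mol.
4 electrons are transferred per O₂ molecule, so n(O₂) = 0.008837 / 4 = 0.002209 mol.
V = nRT/P = (0.002209 × 8.314 × 328) / (172 × 10³ Pa) = 3.50 × 10⁻⁵ m³ = 0.0350 L.

0.0350 L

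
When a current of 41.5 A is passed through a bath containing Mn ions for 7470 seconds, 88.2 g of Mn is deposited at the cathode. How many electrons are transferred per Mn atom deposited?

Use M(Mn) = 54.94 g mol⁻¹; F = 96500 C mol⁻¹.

2

Q = I·t = 41.50 A × 7470.0 s = 310000 C, so n(e⁻) = 310000/96500 = 3.212 mol.
n(Mn) deposited = 88.2 / 54.94 = 1.605 mol.
Electrons per atom = n(e⁻)/n(Mn) = 3.212 / 1.605 = 2.00 ≈ 2, so the ion is Mn²⁺.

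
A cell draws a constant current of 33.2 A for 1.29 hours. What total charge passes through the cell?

Q = I·t = 33.20 A × 4644.0 s = 1.54 × 10⁵ C.

1.54 × 10⁵ C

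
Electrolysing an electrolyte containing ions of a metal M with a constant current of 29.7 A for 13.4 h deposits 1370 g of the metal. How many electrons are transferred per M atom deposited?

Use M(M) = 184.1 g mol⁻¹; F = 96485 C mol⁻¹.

2

Q = I·t = 29.70 A × 48240 s = 1433000 C, so n(e⁻) = 1433000/96485 = 14.85 mol.
n(M) deposited = 1370 / 184.1 = 7.442 mol.
Electrons per atom = n(e⁻)/n(M) = 14.85 / 7.442 = 2.00 ≈ 2, so the ion is M²⁺.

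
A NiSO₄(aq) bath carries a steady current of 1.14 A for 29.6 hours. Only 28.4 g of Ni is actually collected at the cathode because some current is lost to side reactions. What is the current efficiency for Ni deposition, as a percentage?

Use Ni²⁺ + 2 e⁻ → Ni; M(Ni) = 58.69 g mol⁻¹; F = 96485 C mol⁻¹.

Q = I·t = 1.140 × 106560 = 121500 C; n(e⁻) = 121500/96485 = 1.259 mol.
Theoretical n(Ni) = n(e⁻)/2 = 0.6295 mol, i.e. m_theo = 0.6295 × 58.69 = 36.95 g.
Efficiency = m_actual / m_theo = 28.4 / 36.95 = 76.9 %.

76.9 %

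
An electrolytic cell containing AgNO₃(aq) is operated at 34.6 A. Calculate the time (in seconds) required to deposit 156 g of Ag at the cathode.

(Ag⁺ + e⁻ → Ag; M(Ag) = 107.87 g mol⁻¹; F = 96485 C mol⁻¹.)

n(Ag) = m/M = 156 / 107.87 = 1.446 mol.
Each Ag atom requires 1 electron, so n(e⁻) = 1 × 1.446 = 1.446 mol.
Q = n(e⁻)·F = 1.446 × 96485 = 139500 C.
t = Q/I = 139500 / 34.60 A = 4033 s.

4030 s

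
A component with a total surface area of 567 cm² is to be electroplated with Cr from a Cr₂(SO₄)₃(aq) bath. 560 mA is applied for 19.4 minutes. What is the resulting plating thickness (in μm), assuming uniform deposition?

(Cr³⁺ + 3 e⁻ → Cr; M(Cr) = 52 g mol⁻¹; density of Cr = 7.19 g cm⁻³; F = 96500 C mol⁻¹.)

0.287 μm

Q = I·t = 0.5600 × 1164.0 = 651.8 C; n(e⁻) = 0.006755 mol.
n(Cr) = n(e⁻)/3 = 0.002252 mol, so m = 0.002252 × 52 = 0.1171 g.
Volume = m/ρ = 0.1171 / 7.19 = 0.01628 cm³.
Thickness = V/A = 0.01628 / 567 = 2.87 × 10⁻⁵ cm = 0.287 μm.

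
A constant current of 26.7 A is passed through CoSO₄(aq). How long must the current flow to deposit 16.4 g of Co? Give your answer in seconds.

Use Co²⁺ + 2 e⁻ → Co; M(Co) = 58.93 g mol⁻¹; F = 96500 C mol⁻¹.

2010 s

n(Co) = m/M = 16.4 / 58.93 = 0.2783 mol.
Each Co atom requires 2 electrons, so n(e⁻) = 2 × 0.2783 = 0.5566 mol.
Q = n(e⁻)·F = 0.5566 × 96500 = 53710 C.
t = Q/I = 53710 / 26.70 A = 2012 s.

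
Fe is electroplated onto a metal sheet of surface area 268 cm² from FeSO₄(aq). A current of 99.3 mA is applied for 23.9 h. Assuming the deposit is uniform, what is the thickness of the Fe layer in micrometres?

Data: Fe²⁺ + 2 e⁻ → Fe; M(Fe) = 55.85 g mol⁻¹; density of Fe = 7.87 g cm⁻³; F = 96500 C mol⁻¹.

Q = I·t = 0.09930 × 86040 = 8544 C; n(e⁻) = 0.08854 mol.
n(Fe) = n(e⁻)/2 = 0.04427 mol, so m = 0.04427 × 55.85 = 2.472 g.
Volume = m/ρ = 2.472 / 7.87 = 0.3142 cm³.
Thickness = V/A = 0.3142 / 268 = 0.00117 cm = 11.7 μm.

11.7 μm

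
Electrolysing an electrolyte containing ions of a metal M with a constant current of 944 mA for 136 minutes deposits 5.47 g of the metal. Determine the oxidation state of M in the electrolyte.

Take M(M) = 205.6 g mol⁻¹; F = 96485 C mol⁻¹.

+3

Q = I·t = 0.9440 A × 8160.0 s = 7703 C, so n(e⁻) = 7703/96485 = 0.07984 mol.
n(M) deposited = 5.47 / 205.6 = 0.02661 mol.
Electrons per atom = n(e⁻)/n(M) = 0.07984 / 0.02661 = 3.00 ≈ 3, so the ion is M³⁺.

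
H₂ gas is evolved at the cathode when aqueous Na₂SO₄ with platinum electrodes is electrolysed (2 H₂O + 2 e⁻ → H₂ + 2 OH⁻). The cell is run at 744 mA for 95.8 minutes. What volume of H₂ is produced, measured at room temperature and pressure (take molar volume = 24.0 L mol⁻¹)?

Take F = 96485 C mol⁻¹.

Q = I·t = 0.7440 A × 5748.0 s = 4277 C.
n(e⁻) = Q/F = 4277 / 96485 = 0.04432 mol.
2 electrons are transferred per H₂ molecule, so n(H₂) = 0.04432 / 2 = 0.02216 mol.
V = n × V_m = 0.02216 × 24.0 = 0.532 L.

0.532 L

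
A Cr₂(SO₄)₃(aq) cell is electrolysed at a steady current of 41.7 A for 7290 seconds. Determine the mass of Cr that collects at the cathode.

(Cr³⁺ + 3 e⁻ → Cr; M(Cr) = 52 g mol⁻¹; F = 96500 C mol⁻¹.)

Q = I·t = 41.70 A × 7290.0 s = 304000 C.
n(e⁻) = Q/F = 304000 / 96500 = 3.150 mol.
Cr³⁺ + 3 e⁻ → Cr, so n(Cr) = n(e⁻)/3 = 1.050 mol.
m = n·M = 1.050 × 52 = 54.6 g.

54.6 g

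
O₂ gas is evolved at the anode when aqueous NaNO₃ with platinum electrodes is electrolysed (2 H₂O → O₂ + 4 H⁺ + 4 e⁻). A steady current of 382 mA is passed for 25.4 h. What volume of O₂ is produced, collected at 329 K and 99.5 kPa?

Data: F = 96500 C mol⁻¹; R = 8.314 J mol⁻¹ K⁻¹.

Q = I·t = 0.3820 A × 91440 s = 34930 C.
n(e⁻) = Q/F = 34930 / 96500 = 0.3620 mol.
4 electrons are transferred per O₂ molecule, so n(O₂) = 0.3620 / 4 = 0.09049 mol.
V = nRT/P = (0.09049 × 8.314 × 329) / (99.5 × 10³ Pa) = 0.00249 m³ = 2.49 L.

2.49 L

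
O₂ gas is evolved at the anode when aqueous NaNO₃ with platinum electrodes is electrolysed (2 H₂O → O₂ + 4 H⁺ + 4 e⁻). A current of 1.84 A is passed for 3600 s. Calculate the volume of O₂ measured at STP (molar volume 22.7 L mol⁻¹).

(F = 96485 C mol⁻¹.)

Q = I·t = 1.840 A × 3600.0 s = 6624 C.
n(e⁻) = Q/F = 6624 / 96485 = 0.06865 mol.
4 electrons are transferred per O₂ molecule, so n(O₂) = 0.06865 / 4 = 0.01716 mol.
V = n × V_m = 0.01716 × 22.7 = 0.390 L.

0.390 L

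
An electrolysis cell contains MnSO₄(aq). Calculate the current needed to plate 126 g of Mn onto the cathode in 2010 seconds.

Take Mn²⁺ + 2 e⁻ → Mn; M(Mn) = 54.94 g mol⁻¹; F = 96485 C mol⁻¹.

220 A

n(Mn) = 126 / 54.94 = 2.293 mol.
n(e⁻) = 2 × 2.293 = 4.587 mol.
Q = n(e⁻)·F = 4.587 × 96485 = 442600 C.
I = Q/t = 442600 / 2010.0 s = 220 A.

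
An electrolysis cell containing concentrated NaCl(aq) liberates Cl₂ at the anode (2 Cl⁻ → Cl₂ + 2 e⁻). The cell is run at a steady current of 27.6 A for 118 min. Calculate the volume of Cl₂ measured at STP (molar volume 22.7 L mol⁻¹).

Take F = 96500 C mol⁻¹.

23.0 L

Q = I·t = 27.60 A × 7080.0 s = 195400 C.
n(e⁻) = Q/F = 195400 / 96500 = 2.025 mol.
2 electrons are transferred per Cl₂ molecule, so n(Cl₂) = 2.025 / 2 = 1.012 mol.
V = n × V_m = 1.012 × 22.7 = 23.0 L.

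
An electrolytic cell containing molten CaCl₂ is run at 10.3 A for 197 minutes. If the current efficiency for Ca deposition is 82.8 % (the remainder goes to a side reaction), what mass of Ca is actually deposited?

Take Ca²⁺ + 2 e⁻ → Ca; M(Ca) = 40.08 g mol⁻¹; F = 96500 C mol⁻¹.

Q = I·t = 10.30 × 11820 = 121700 C.
n(e⁻) = 121700/96500 = 1.262 mol; theoretically n(Ca) = 1.262/2 = 0.6308 mol, m_theo = 25.28 g.
At 82.8 % efficiency, m_actual = 0.828 × 25.28 = 20.9 g.

20.9 g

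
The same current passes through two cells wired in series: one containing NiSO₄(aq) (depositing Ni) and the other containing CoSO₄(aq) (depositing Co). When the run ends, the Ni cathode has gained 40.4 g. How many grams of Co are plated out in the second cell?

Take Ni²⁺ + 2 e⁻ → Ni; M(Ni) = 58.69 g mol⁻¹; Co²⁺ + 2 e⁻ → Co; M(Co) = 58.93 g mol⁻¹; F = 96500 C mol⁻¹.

n(Ni) = 40.4 / 58.69 = 0.6884 mol.
Since Ni²⁺ + 2 e⁻ → Ni, n(e⁻) passed = 2 × 0.6884 = 1.377 mol.
Cells in series carry the same charge, so the same 1.377 mol of electrons passes through cell 2.
Co²⁺ + 2 e⁻ → Co, so n(Co) = 1.377 / 2 = 0.6884 mol.
m(Co) = 0.6884 × 58.93 = 40.6 g.

40.6 g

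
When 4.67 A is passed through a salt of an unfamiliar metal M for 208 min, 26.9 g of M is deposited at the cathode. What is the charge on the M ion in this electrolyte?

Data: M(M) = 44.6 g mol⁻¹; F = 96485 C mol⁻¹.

Q = I·t = 4.670 A × 12480 s = 58280 C, so n(e⁻) = 58280/96485 = 0.6040 mol.
n(M) deposited = 26.9 / 44.6 = 0.6031 mol.
Electrons per atom = n(e⁻)/n(M) = 0.6040 / 0.6031 = 1.00 ≈ 1, so the ion is M⁺.

+1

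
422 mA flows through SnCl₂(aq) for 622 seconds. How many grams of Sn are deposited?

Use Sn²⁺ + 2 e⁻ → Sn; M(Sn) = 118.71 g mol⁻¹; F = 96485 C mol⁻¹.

0.161 g

Q = I·t = 0.4220 A × 622.00 s = 262.5 C.
n(e⁻) = Q/F = 262.5 / 96485 = 0.002720 mol.
Sn²⁺ + 2 e⁻ → Sn, so n(Sn) = n(e⁻)/2 = 0.001360 mol.
m = n·M = 0.001360 × 118.71 = 0.161 g.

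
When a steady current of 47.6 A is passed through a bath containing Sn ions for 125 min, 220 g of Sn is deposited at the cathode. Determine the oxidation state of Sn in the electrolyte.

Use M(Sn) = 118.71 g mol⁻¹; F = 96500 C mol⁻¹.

Q = I·t = 47.60 A × 7500.0 s = 357000 C, so n(e⁻) = 357000/96500 = 3.699 mol.
n(Sn) deposited = 220 / 118.71 = 1.853 mol.
Electrons per atom = n(e⁻)/n(Sn) = 3.699 / 1.853 = 2.00 ≈ 2, so the ion is Sn²⁺.

+2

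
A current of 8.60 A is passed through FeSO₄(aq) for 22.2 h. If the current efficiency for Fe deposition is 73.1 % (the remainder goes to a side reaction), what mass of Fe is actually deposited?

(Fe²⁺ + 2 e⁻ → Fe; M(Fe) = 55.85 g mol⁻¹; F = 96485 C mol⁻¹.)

145 g

Q = I·t = 8.600 × 79920 = 687300 C.
n(e⁻) = 687300/96485 = 7.124 mol; theoretically n(Fe) = 7.124/2 = 3.562 mol, m_theo = 198.9 g.
At 73.1 % efficiency, m_actual = 0.731 × 198.9 = 145 g.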